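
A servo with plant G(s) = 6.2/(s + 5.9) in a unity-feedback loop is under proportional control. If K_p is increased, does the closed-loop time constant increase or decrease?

Closed-loop pole is at s = −(5.9+K_p·6.2); larger K_p moves it further left, so τ = 1/(5.9+K_p·6.2) decreases.

decrease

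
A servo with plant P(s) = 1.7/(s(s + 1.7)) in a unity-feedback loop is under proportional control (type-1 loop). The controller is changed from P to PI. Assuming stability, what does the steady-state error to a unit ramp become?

0

The integrator raises the loop to type 2, so K_v → ∞ and e_ss to a ramp is zero.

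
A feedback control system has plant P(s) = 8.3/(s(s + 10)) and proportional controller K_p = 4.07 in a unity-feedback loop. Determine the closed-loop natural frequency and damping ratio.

ω_n = 5.81 rad/s, ζ = 0.86

With unity feedback the closed-loop characteristic equation is s² + 10s + 4.07·8.3 = s² + 10s + 33.78 = 0.
Matching s² + 2ζω_n s + ω_n²: ω_n = √33.78 = 5.812 rad/s and 2ζω_n = 10, so ζ = 10/(2·5.812) = 0.86.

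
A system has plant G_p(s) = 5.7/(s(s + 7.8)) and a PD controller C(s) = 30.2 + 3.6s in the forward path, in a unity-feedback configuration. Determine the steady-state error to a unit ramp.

The loop has one pole at the origin (type 1). Velocity error constant K_v = lim_{s→0} s·C(s)G_p(s) = 30.2·5.7/7.8 = 22.07.
Steady-state error to a unit ramp: e_ss = 1/K_v = 0.0453.

0.0453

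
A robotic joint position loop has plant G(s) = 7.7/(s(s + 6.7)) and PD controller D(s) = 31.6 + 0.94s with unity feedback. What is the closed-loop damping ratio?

Forward path: (31.6 + 0.94s)·7.7/(s(s+6.7)). The closed-loop characteristic equation is s² + (6.7 + 7.7·0.94)s + 7.7·31.6 = 0.
That is s² + 13.94s + 243.3 = 0, so ω_n = 15.6 rad/s and ζ = 13.94/(2·15.6) = 0.4468.

ζ = 0.447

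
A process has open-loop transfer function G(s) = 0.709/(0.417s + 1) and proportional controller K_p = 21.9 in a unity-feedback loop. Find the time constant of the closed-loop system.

τ = 0.0252 s

Closed loop: T(s) = K_p·G/(1+K_p·G) = 15.53/(0.417s + 1 + 15.53), with pole at s = −(1 + 15.53)/0.417 = −39.63.
Closed-loop time constant τ = 1/39.63 = 0.0252 s.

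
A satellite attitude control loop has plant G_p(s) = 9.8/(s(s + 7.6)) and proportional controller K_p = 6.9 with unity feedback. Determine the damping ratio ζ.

The closed-loop denominator is s(s+7.6) + 6.9·9.8 = s² + 7.6s + 67.62.
Matching s² + 2ζω_n s + ω_n²: ω_n = √67.62 = 8.223 rad/s and 2ζω_n = 7.6, so ζ = 7.6/(2·8.223) = 0.462.

ζ = 0.462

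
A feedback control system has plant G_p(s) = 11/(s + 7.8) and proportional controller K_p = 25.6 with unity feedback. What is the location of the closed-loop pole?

Closed-loop transfer function: T(s) = K_p·G_p(s)/(1 + K_p·G_p(s)) = 281.6/(s + 7.8 + 281.6) = 281.6/(s + 289.4).
The closed-loop pole is at s = −289.4.

s = -289.4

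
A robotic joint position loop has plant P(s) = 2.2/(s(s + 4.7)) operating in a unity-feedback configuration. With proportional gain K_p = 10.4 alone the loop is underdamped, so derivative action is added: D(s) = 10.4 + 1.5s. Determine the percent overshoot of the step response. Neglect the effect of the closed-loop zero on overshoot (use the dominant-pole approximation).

Forward path: (10.4 + 1.5s)·2.2/(s(s+4.7)). The closed-loop characteristic equation is s² + (4.7 + 2.2·1.5)s + 2.2·10.4 = 0.
That is s² + 8s + 22.88 = 0, so ω_n = 4.783 rad/s and ζ = 8/(2·4.783) = 0.8362.
%OS = 100·exp(−πζ/√(1−ζ²)) = 0.831%.

0.831%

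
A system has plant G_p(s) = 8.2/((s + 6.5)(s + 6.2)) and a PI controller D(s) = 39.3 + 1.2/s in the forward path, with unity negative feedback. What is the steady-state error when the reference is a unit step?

0

The open loop D(s)G_p(s) has a pole at the origin (type 1), so the static position error constant is infinite and e_ss = 1/(1+∞) = 0.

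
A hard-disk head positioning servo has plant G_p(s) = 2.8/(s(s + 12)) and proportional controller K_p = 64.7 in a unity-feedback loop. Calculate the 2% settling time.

From 1 + K_pG_p(s) = 0: s² + 12s + 181.2 = 0 ⇒ ω_n = 13.46, ζ = 0.4458.
2% settling time T_s ≈ 4/(ζω_n) = 4/6 = 0.667 s.

T_s ≈ 0.667 s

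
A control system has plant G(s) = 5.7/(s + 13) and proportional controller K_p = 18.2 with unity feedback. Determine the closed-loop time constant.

τ = 0.00857 s

Closed-loop transfer function: T(s) = K_p·G(s)/(1 + K_p·G(s)) = 103.7/(s + 13 + 103.7) = 103.7/(s + 116.7).
Time constant τ = 1/116.7 = 0.00857 s.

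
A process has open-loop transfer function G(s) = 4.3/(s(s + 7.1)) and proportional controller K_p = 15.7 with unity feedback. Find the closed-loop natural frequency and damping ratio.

ω_n = 8.22 rad/s, ζ = 0.432

1 + K_p·G(s) = 0 gives s² + 7.1s + 67.51 = 0.
Matching s² + 2ζω_n s + ω_n²: ω_n = √67.51 = 8.216 rad/s and 2ζω_n = 7.1, so ζ = 7.1/(2·8.216) = 0.432.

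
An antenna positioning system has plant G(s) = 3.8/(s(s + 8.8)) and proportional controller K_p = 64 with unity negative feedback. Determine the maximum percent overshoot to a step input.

The closed-loop denominator s² + 8.8s + 243.2 gives ω_n = √243.2 = 15.59 and ζ = 8.8/(2ω_n) = 0.2821.
%OS = 100·exp(−πζ/√(1−ζ²)) = 100·exp(−π·0.2821/√0.9204) = 39.7%.

39.7%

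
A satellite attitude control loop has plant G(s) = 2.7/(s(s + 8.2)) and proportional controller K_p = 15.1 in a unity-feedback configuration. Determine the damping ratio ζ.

1 + K_p·G(s) = 0 gives s² + 8.2s + 40.77 = 0.
Matching s² + 2ζω_n s + ω_n²: ω_n = √40.77 = 6.385 rad/s and 2ζω_n = 8.2, so ζ = 8.2/(2·6.385) = 0.642.

ζ = 0.642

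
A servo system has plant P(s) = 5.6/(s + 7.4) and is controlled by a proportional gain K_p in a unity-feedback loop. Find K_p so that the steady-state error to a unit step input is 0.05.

Steady-state error for a unit step on this type-0 loop is 1/(1 + K_p·P(0)).
P(0) = 0.7568. Require 1/(1 + K_p·0.7568) = 0.05, so 1 + 0.7568·K_p = 20.
K_p = (20 − 1)/0.7568 = 25.1.

K_p = 25.1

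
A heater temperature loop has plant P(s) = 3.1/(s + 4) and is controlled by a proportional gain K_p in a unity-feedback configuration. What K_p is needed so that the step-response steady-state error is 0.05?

For a type-0 loop with proportional control, e_ss = 1/(1 + K_p·P(0)).
P(0) = 0.775. Require 1/(1 + K_p·0.775) = 0.05, so 1 + 0.775·K_p = 20.
K_p = (20 − 1)/0.775 = 24.5.

K_p = 24.5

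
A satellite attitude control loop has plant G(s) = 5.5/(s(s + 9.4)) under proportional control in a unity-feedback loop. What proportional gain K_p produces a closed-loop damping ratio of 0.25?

Closed-loop characteristic equation: s² + 9.4s + K_p·5.5 = 0.
So ω_n = √(5.5K_p) and 2ζω_n = 9.4, giving ζ = 9.4/(2√(5.5K_p)).
Setting ζ = 0.25: √(5.5K_p) = 9.4/(2·0.25) = 18.8, so K_p = 353.4/5.5 = 64.3.

K_p = 64.3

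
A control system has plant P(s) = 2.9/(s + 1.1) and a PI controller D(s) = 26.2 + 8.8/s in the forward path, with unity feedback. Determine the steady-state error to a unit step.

The open loop D(s)P(s) has a pole at the origin (type 1), so the static position error constant is infinite and e_ss = 1/(1+∞) = 0.

0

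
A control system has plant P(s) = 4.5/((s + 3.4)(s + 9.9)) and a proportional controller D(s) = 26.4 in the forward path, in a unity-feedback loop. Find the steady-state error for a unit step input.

The loop is type 0. Static position error constant K_pos = D(0)·P(0) = 26.4·0.1337 = 3.529.
Steady-state error to a unit step: e_ss = 1/(1+K_pos) = 1/4.529 = 0.221.

0.221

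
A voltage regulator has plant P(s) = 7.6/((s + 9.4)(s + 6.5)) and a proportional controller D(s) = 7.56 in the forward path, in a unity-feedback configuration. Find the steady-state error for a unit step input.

0.515

The loop is type 0. Static position error constant K_pos = D(0)·P(0) = 7.56·0.1244 = 0.9404.
Steady-state error to a unit step: e_ss = 1/(1+K_pos) = 1/1.94 = 0.515.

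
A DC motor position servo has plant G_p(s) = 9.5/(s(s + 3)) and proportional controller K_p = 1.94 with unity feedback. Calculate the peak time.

T_p = 0.781 s

From 1 + K_pG_p(s) = 0: s² + 3s + 18.43 = 0 ⇒ ω_n = 4.293, ζ = 0.3494.
Damped frequency ω_d = ω_n√(1−ζ²) = 4.022 rad/s, so peak time T_p = π/ω_d = 0.781 s.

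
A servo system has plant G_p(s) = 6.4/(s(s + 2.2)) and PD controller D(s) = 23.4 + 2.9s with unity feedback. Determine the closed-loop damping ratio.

ζ = 0.848

Forward path: (23.4 + 2.9s)·6.4/(s(s+2.2)). The closed-loop characteristic equation is s² + (2.2 + 6.4·2.9)s + 6.4·23.4 = 0.
That is s² + 20.76s + 149.8 = 0, so ω_n = 12.24 rad/s and ζ = 20.76/(2·12.24) = 0.8482.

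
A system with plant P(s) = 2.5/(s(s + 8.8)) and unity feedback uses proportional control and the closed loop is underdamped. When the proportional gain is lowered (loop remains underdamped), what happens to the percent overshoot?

ζ = 8.8/(2√(2.5K_p)) rises as K_p falls; higher damping means less overshoot.

decrease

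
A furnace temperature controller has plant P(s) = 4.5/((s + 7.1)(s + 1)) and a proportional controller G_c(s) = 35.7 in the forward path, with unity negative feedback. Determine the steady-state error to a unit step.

0.0423

The loop is type 0. Static position error constant K_pos = G_c(0)·P(0) = 35.7·0.6338 = 22.63.
Steady-state error to a unit step: e_ss = 1/(1+K_pos) = 1/23.63 = 0.0423.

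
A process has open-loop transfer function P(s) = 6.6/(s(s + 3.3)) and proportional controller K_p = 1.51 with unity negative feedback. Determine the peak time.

Closed-loop characteristic equation: s² + 3.3s + 9.966 = 0, so ω_n = 3.157 rad/s and ζ = 3.3/(2·3.157) = 0.5227.
Damped frequency ω_d = ω_n√(1−ζ²) = 2.691 rad/s, so peak time T_p = π/ω_d = 1.17 s.

T_p = 1.17 s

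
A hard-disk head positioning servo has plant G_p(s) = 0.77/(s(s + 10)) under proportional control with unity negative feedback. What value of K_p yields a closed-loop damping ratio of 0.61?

Closed-loop characteristic equation: s² + 10s + K_p·0.77 = 0.
So ω_n = √(0.77K_p) and 2ζω_n = 10, giving ζ = 10/(2√(0.77K_p)).
Setting ζ = 0.61: √(0.77K_p) = 10/(2·0.61) = 8.197, so K_p = 67.19/0.77 = 87.3.

K_p = 87.3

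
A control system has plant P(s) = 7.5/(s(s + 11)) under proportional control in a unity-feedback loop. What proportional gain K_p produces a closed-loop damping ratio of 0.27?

Closed-loop characteristic equation: s² + 11s + K_p·7.5 = 0.
So ω_n = √(7.5K_p) and 2ζω_n = 11, giving ζ = 11/(2√(7.5K_p)).
Setting ζ = 0.27: √(7.5K_p) = 11/(2·0.27) = 20.37, so K_p = 415/7.5 = 55.3.

K_p = 55.3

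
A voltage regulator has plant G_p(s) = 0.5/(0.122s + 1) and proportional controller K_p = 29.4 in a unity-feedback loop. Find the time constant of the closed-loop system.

Closed loop: T(s) = K_p·G_p/(1+K_p·G_p) = 14.7/(0.122s + 1 + 14.7), with pole at s = −(1 + 14.7)/0.122 = −128.7.
Closed-loop time constant τ = 1/128.7 = 0.00777 s.

τ = 0.00777 s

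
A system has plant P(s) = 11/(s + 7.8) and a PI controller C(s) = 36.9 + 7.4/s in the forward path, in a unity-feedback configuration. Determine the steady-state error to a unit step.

The open loop C(s)P(s) has a pole at the origin (type 1), so the static position error constant is infinite and e_ss = 1/(1+∞) = 0.

0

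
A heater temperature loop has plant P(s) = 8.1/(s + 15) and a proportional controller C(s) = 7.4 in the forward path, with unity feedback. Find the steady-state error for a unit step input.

The loop is type 0. Static position error constant K_pos = C(0)·P(0) = 7.4·0.54 = 3.996.
Steady-state error to a unit step: e_ss = 1/(1+K_pos) = 1/4.996 = 0.2.

0.2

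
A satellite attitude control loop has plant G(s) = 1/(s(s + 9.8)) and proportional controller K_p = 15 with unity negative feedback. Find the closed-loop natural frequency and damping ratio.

With unity feedback the closed-loop characteristic equation is s² + 9.8s + 15·1 = s² + 9.8s + 15 = 0.
Matching s² + 2ζω_n s + ω_n²: ω_n = √15 = 3.873 rad/s and 2ζω_n = 9.8, so ζ = 9.8/(2·3.873) = 1.27.

ω_n = 3.87 rad/s, ζ = 1.27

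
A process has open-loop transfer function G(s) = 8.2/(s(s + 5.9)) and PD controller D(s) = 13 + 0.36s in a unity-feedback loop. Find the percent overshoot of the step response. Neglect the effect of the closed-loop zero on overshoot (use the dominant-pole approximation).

Forward path: (13 + 0.36s)·8.2/(s(s+5.9)). The closed-loop characteristic equation is s² + (5.9 + 8.2·0.36)s + 8.2·13 = 0.
That is s² + 8.852s + 106.6 = 0, so ω_n = 10.32 rad/s and ζ = 8.852/(2·10.32) = 0.4287.
%OS = 100·exp(−πζ/√(1−ζ²)) = 22.5%.

22.5%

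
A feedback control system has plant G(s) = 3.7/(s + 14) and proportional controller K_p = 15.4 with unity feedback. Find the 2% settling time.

T_s ≈ 0.0564 s

Closed-loop transfer function: T(s) = K_p·G(s)/(1 + K_p·G(s)) = 56.98/(s + 14 + 56.98) = 56.98/(s + 70.98).
Time constant τ = 1/70.98 = 0.01409 s, so the 2% settling time is about 4τ = 0.0564 s.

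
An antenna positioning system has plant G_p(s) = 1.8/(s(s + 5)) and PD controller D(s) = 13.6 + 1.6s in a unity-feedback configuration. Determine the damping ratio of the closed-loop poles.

Forward path: (13.6 + 1.6s)·1.8/(s(s+5)). The closed-loop characteristic equation is s² + (5 + 1.8·1.6)s + 1.8·13.6 = 0.
That is s² + 7.88s + 24.48 = 0, so ω_n = 4.948 rad/s and ζ = 7.88/(2·4.948) = 0.7963.

ζ = 0.796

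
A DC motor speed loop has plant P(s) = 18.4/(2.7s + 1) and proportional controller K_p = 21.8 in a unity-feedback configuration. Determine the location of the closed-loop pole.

s = -148.9

Closed loop: T(s) = K_p·P/(1+K_p·P) = 401.1/(2.7s + 1 + 401.1), with pole at s = −(1 + 401.1)/2.7 = −148.9.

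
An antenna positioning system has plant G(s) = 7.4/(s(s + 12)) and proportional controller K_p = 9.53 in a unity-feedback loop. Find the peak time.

T_p = 0.535 s

The closed-loop denominator s² + 12s + 70.52 gives ω_n = √70.52 = 8.398 and ζ = 12/(2ω_n) = 0.7145.
Damped frequency ω_d = ω_n√(1−ζ²) = 5.876 rad/s, so peak time T_p = π/ω_d = 0.535 s.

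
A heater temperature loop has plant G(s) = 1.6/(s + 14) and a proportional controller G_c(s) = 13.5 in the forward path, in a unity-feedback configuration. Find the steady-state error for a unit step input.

0.393

The loop is type 0. Static position error constant K_pos = G_c(0)·G(0) = 13.5·0.1143 = 1.543.
Steady-state error to a unit step: e_ss = 1/(1+K_pos) = 1/2.543 = 0.393.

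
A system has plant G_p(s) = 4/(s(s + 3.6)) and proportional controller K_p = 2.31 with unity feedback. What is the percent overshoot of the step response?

Closed-loop characteristic equation: s² + 3.6s + 9.24 = 0, so ω_n = 3.04 rad/s and ζ = 3.6/(2·3.04) = 0.5922.
%OS = 100·exp(−πζ/√(1−ζ²)) = 100·exp(−π·0.5922/√0.6494) = 9.94%.

9.94%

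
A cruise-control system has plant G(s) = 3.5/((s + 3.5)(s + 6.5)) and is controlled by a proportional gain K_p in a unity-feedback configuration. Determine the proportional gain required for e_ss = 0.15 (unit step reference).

The loop is type 0, so e_ss(step) = 1/(1 + K_pos) with K_pos = K_p·G(0).
G(0) = 0.1538. Require 1/(1 + K_p·0.1538) = 0.15, so 1 + 0.1538·K_p = 6.667.
K_p = (6.667 − 1)/0.1538 = 36.8.

K_p = 36.8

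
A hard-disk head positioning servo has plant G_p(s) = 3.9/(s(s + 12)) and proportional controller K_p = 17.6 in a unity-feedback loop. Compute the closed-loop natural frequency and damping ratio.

ω_n = 8.28 rad/s, ζ = 0.724

The closed-loop denominator is s(s+12) + 17.6·3.9 = s² + 12s + 68.64.
Matching s² + 2ζω_n s + ω_n²: ω_n = √68.64 = 8.285 rad/s and 2ζω_n = 12, so ζ = 12/(2·8.285) = 0.724.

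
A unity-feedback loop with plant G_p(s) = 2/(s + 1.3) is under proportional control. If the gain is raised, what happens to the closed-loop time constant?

decrease

Closed-loop pole is at s = −(1.3+K_p·2); larger K_p moves it further left, so τ = 1/(1.3+K_p·2) decreases.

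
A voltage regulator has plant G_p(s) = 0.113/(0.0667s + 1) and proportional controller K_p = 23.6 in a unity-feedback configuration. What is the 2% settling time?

T_s ≈ 0.0728 s

Closed loop: T(s) = K_p·G_p/(1+K_p·G_p) = 2.667/(0.0667s + 1 + 2.667), with pole at s = −(1 + 2.667)/0.0667 = −54.97.
τ = 1/54.97 = 0.01819 s, so 2% settling time ≈ 4τ = 0.0728 s.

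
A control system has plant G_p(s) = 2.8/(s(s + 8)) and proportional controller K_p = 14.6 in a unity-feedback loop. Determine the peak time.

From 1 + K_pG_p(s) = 0: s² + 8s + 40.88 = 0 ⇒ ω_n = 6.394, ζ = 0.6256.
Damped frequency ω_d = ω_n√(1−ζ²) = 4.988 rad/s, so peak time T_p = π/ω_d = 0.63 s.

T_p = 0.63 s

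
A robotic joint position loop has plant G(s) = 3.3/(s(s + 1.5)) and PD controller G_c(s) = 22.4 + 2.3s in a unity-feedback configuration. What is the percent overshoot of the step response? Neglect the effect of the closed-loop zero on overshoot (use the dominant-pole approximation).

Forward path: (22.4 + 2.3s)·3.3/(s(s+1.5)). The closed-loop characteristic equation is s² + (1.5 + 3.3·2.3)s + 3.3·22.4 = 0.
That is s² + 9.09s + 73.92 = 0, so ω_n = 8.598 rad/s and ζ = 9.09/(2·8.598) = 0.5286.
%OS = 100·exp(−πζ/√(1−ζ²)) = 14.1%.

14.1%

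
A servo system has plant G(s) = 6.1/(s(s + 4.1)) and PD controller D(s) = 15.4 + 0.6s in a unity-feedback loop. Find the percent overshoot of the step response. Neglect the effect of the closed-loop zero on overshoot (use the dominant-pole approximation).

Forward path: (15.4 + 0.6s)·6.1/(s(s+4.1)). The closed-loop characteristic equation is s² + (4.1 + 6.1·0.6)s + 6.1·15.4 = 0.
That is s² + 7.76s + 93.94 = 0, so ω_n = 9.692 rad/s and ζ = 7.76/(2·9.692) = 0.4003.
%OS = 100·exp(−πζ/√(1−ζ²)) = 25.3%.

25.3%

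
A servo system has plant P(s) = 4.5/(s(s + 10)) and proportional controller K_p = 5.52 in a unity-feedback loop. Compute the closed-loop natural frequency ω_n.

1 + K_p·P(s) = 0 gives s² + 10s + 24.84 = 0.
Matching s² + 2ζω_n s + ω_n²: ω_n = √24.84 = 4.984 rad/s and 2ζω_n = 10, so ζ = 10/(2·4.984) = 1.

ω_n = 4.98 rad/s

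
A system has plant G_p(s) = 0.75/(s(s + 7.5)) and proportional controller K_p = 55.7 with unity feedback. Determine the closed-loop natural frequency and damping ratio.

1 + K_p·G_p(s) = 0 gives s² + 7.5s + 41.78 = 0.
Matching s² + 2ζω_n s + ω_n²: ω_n = √41.78 = 6.463 rad/s and 2ζω_n = 7.5, so ζ = 7.5/(2·6.463) = 0.58.

ω_n = 6.46 rad/s, ζ = 0.58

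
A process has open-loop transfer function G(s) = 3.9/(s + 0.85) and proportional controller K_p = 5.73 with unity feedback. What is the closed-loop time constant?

τ = 0.0431 s

Closed-loop transfer function: T(s) = K_p·G(s)/(1 + K_p·G(s)) = 22.35/(s + 0.85 + 22.35) = 22.35/(s + 23.2).
Time constant τ = 1/23.2 = 0.0431 s.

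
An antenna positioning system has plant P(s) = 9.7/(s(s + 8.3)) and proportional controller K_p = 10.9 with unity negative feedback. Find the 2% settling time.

The closed-loop denominator s² + 8.3s + 105.7 gives ω_n = √105.7 = 10.28 and ζ = 8.3/(2ω_n) = 0.4036.
2% settling time T_s ≈ 4/(ζω_n) = 4/4.15 = 0.964 s.

T_s ≈ 0.964 s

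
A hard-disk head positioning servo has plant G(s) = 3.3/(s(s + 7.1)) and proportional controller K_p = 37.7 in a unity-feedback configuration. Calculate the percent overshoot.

The closed-loop denominator s² + 7.1s + 124.4 gives ω_n = √124.4 = 11.15 and ζ = 7.1/(2ω_n) = 0.3183.
%OS = 100·exp(−πζ/√(1−ζ²)) = 100·exp(−π·0.3183/√0.8987) = 34.8%.

34.8%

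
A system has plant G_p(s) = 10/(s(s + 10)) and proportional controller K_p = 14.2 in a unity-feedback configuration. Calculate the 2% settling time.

Closed-loop characteristic equation: s² + 10s + 142 = 0, so ω_n = 11.92 rad/s and ζ = 10/(2·11.92) = 0.4196.
2% settling time T_s ≈ 4/(ζω_n) = 4/5 = 0.8 s.

T_s ≈ 0.8 s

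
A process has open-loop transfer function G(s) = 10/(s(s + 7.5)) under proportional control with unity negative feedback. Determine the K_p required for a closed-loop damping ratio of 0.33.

Closed-loop characteristic equation: s² + 7.5s + K_p·10 = 0.
So ω_n = √(10K_p) and 2ζω_n = 7.5, giving ζ = 7.5/(2√(10K_p)).
Setting ζ = 0.33: √(10K_p) = 7.5/(2·0.33) = 11.36, so K_p = 129.1/10 = 12.9.

K_p = 12.9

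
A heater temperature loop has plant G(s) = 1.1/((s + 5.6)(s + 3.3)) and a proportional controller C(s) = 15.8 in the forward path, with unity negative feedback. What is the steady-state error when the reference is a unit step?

The loop is type 0. Static position error constant K_pos = C(0)·G(0) = 15.8·0.05952 = 0.9405.
Steady-state error to a unit step: e_ss = 1/(1+K_pos) = 1/1.94 = 0.515.

0.515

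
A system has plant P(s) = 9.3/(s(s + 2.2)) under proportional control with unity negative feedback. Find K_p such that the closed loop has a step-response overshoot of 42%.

K_p = 1.84

From %OS = 100·exp(−πζ/√(1−ζ²)) = 42%, ζ = −ln(0.42)/√(π²+ln²(0.42)) = 0.2662.
Characteristic equation s² + 2.2s + 9.3K_p = 0 gives ζ = 2.2/(2√(9.3K_p)).
Setting ζ = 0.2662: √(9.3K_p) = 2.2/(2·0.2662) = 4.133, so K_p = 17.08/9.3 = 1.84.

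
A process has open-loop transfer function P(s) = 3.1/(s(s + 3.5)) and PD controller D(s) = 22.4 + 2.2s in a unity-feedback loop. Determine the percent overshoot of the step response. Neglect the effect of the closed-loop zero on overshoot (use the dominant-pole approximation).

Forward path: (22.4 + 2.2s)·3.1/(s(s+3.5)). The closed-loop characteristic equation is s² + (3.5 + 3.1·2.2)s + 3.1·22.4 = 0.
That is s² + 10.32s + 69.44 = 0, so ω_n = 8.333 rad/s and ζ = 10.32/(2·8.333) = 0.6192.
%OS = 100·exp(−πζ/√(1−ζ²)) = 8.4%.

8.4%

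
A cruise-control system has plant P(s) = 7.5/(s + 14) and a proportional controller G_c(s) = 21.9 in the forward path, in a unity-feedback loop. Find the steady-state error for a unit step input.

0.0785

The loop is type 0. Static position error constant K_pos = G_c(0)·P(0) = 21.9·0.5357 = 11.73.
Steady-state error to a unit step: e_ss = 1/(1+K_pos) = 1/12.73 = 0.0785.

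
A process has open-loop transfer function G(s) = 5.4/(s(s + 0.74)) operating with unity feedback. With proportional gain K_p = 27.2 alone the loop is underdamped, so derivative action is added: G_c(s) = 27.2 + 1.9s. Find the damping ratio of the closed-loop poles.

Forward path: (27.2 + 1.9s)·5.4/(s(s+0.74)). The closed-loop characteristic equation is s² + (0.74 + 5.4·1.9)s + 5.4·27.2 = 0.
That is s² + 11s + 146.9 = 0, so ω_n = 12.12 rad/s and ζ = 11/(2·12.12) = 0.4538.

ζ = 0.454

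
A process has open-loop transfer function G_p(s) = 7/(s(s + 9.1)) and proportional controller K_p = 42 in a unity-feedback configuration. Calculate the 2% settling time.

T_s ≈ 0.879 s

The closed-loop denominator s² + 9.1s + 294 gives ω_n = √294 = 17.15 and ζ = 9.1/(2ω_n) = 0.2654.
2% settling time T_s ≈ 4/(ζω_n) = 4/4.55 = 0.879 s.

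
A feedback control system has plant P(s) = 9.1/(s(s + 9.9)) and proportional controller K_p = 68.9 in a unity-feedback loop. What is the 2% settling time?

T_s ≈ 0.808 s

The closed-loop denominator s² + 9.9s + 627 gives ω_n = √627 = 25.04 and ζ = 9.9/(2ω_n) = 0.1977.
2% settling time T_s ≈ 4/(ζω_n) = 4/4.95 = 0.808 s.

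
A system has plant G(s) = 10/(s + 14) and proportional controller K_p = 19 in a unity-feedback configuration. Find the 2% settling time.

Closed-loop transfer function: T(s) = K_p·G(s)/(1 + K_p·G(s)) = 190/(s + 14 + 190) = 190/(s + 204).
Time constant τ = 1/204 = 0.004902 s, so the 2% settling time is about 4τ = 0.0196 s.

T_s ≈ 0.0196 s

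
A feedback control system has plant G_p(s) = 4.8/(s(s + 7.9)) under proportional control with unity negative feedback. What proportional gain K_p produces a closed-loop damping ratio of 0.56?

Closed-loop characteristic equation: s² + 7.9s + K_p·4.8 = 0.
So ω_n = √(4.8K_p) and 2ζω_n = 7.9, giving ζ = 7.9/(2√(4.8K_p)).
Setting ζ = 0.56: √(4.8K_p) = 7.9/(2·0.56) = 7.054, so K_p = 49.75/4.8 = 10.4.

K_p = 10.4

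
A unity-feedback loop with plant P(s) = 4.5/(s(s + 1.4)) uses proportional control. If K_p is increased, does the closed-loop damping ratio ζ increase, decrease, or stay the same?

decrease

ζ = 1.4/(2√(4.5K_p)); increasing K_p raises the denominator, so ζ falls.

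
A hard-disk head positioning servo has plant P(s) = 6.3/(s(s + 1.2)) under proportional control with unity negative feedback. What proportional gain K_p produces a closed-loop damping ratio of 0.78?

Closed-loop characteristic equation: s² + 1.2s + K_p·6.3 = 0.
So ω_n = √(6.3K_p) and 2ζω_n = 1.2, giving ζ = 1.2/(2√(6.3K_p)).
Setting ζ = 0.78: √(6.3K_p) = 1.2/(2·0.78) = 0.7692, so K_p = 0.5917/6.3 = 0.0939.

K_p = 0.0939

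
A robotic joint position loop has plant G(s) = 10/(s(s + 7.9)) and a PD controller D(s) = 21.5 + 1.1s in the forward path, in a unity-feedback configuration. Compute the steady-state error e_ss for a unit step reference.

0

The open loop D(s)G(s) has a pole at the origin (type 1), so the static position error constant is infinite and e_ss = 1/(1+∞) = 0.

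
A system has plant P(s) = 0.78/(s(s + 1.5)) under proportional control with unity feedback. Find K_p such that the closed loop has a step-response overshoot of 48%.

K_p = 13.9

From %OS = 100·exp(−πζ/√(1−ζ²)) = 48%, ζ = −ln(0.48)/√(π²+ln²(0.48)) = 0.2275.
Characteristic equation s² + 1.5s + 0.78K_p = 0 gives ζ = 1.5/(2√(0.78K_p)).
Setting ζ = 0.2275: √(0.78K_p) = 1.5/(2·0.2275) = 3.297, so K_p = 10.87/0.78 = 13.9.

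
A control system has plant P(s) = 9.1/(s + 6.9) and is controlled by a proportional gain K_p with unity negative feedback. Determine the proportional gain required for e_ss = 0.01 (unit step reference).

Steady-state error for a unit step on this type-0 loop is 1/(1 + K_p·P(0)).
P(0) = 1.319. Require 1/(1 + K_p·1.319) = 0.01, so 1 + 1.319·K_p = 100.
K_p = (100 − 1)/1.319 = 75.1.

K_p = 75.1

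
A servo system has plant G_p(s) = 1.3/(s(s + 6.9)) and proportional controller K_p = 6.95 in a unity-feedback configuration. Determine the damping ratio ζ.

ζ = 1.15

With unity feedback the closed-loop characteristic equation is s² + 6.9s + 6.95·1.3 = s² + 6.9s + 9.035 = 0.
So ω_n² = 9.035 ⇒ ω_n = 3.006 rad/s, and ζ = 6.9/(2ω_n) = 1.15.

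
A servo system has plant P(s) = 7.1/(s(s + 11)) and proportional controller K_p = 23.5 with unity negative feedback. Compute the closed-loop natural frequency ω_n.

ω_n = 12.9 rad/s

1 + K_p·P(s) = 0 gives s² + 11s + 166.8 = 0.
Matching s² + 2ζω_n s + ω_n²: ω_n = √166.8 = 12.92 rad/s and 2ζω_n = 11, so ζ = 11/(2·12.92) = 0.426.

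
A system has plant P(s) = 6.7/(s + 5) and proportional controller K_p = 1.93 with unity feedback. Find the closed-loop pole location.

Closed-loop transfer function: T(s) = K_p·P(s)/(1 + K_p·P(s)) = 12.93/(s + 5 + 12.93) = 12.93/(s + 17.93).
The closed-loop pole is at s = −17.93.

s = -17.93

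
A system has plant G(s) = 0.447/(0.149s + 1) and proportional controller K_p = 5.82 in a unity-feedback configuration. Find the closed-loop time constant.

Closed loop: T(s) = K_p·G/(1+K_p·G) = 2.602/(0.149s + 1 + 2.602), with pole at s = −(1 + 2.602)/0.149 = −24.17.
Closed-loop time constant τ = 1/24.17 = 0.0414 s.

τ = 0.0414 s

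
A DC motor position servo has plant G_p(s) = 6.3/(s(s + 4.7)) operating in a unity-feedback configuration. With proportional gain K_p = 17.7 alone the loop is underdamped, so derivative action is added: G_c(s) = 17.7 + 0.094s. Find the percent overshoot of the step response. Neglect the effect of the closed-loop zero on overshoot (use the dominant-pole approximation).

Forward path: (17.7 + 0.094s)·6.3/(s(s+4.7)). The closed-loop characteristic equation is s² + (4.7 + 6.3·0.094)s + 6.3·17.7 = 0.
That is s² + 5.292s + 111.5 = 0, so ω_n = 10.56 rad/s and ζ = 5.292/(2·10.56) = 0.2506.
%OS = 100·exp(−πζ/√(1−ζ²)) = 44.3%.

44.3%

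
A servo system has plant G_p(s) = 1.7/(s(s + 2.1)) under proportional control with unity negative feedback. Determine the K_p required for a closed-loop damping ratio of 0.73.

Closed-loop characteristic equation: s² + 2.1s + K_p·1.7 = 0.
So ω_n = √(1.7K_p) and 2ζω_n = 2.1, giving ζ = 2.1/(2√(1.7K_p)).
Setting ζ = 0.73: √(1.7K_p) = 2.1/(2·0.73) = 1.438, so K_p = 2.069/1.7 = 1.22.

K_p = 1.22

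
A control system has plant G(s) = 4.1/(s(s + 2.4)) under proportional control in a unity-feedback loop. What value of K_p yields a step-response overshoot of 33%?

From %OS = 100·exp(−πζ/√(1−ζ²)) = 33%, ζ = −ln(0.33)/√(π²+ln²(0.33)) = 0.3328.
Characteristic equation s² + 2.4s + 4.1K_p = 0 gives ζ = 2.4/(2√(4.1K_p)).
Setting ζ = 0.3328: √(4.1K_p) = 2.4/(2·0.3328) = 3.606, so K_p = 13/4.1 = 3.17.

K_p = 3.17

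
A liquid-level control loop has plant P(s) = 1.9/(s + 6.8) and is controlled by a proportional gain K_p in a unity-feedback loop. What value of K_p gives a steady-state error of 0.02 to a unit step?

K_p = 175

Steady-state error for a unit step on this type-0 loop is 1/(1 + K_p·P(0)).
P(0) = 0.2794. Require 1/(1 + K_p·0.2794) = 0.02, so 1 + 0.2794·K_p = 50.
K_p = (50 − 1)/0.2794 = 175.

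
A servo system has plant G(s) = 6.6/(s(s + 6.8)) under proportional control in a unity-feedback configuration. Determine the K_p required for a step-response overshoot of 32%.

K_p = 15.1

From %OS = 100·exp(−πζ/√(1−ζ²)) = 32%, ζ = −ln(0.32)/√(π²+ln²(0.32)) = 0.341.
Characteristic equation s² + 6.8s + 6.6K_p = 0 gives ζ = 6.8/(2√(6.6K_p)).
Setting ζ = 0.341: √(6.6K_p) = 6.8/(2·0.341) = 9.972, so K_p = 99.44/6.6 = 15.1.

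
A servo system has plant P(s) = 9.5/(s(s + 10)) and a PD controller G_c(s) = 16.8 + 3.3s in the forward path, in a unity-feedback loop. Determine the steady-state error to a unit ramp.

The loop has one pole at the origin (type 1). Velocity error constant K_v = lim_{s→0} s·G_c(s)P(s) = 16.8·9.5/10 = 15.96.
Steady-state error to a unit ramp: e_ss = 1/K_v = 0.0627.

0.0627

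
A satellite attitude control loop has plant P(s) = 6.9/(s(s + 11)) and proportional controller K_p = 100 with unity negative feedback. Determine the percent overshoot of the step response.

51%

From 1 + K_pP(s) = 0: s² + 11s + 690 = 0 ⇒ ω_n = 26.27, ζ = 0.2094.
%OS = 100·exp(−πζ/√(1−ζ²)) = 100·exp(−π·0.2094/√0.9562) = 51%.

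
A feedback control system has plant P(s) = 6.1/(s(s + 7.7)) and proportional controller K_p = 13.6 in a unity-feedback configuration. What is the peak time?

T_p = 0.381 s

From 1 + K_pP(s) = 0: s² + 7.7s + 82.96 = 0 ⇒ ω_n = 9.108, ζ = 0.4227.
Damped frequency ω_d = ω_n√(1−ζ²) = 8.255 rad/s, so peak time T_p = π/ω_d = 0.381 s.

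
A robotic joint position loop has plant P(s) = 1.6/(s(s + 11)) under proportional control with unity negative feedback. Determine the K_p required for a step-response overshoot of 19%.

K_p = 86.6

From %OS = 100·exp(−πζ/√(1−ζ²)) = 19%, ζ = −ln(0.19)/√(π²+ln²(0.19)) = 0.4673.
Characteristic equation s² + 11s + 1.6K_p = 0 gives ζ = 11/(2√(1.6K_p)).
Setting ζ = 0.4673: √(1.6K_p) = 11/(2·0.4673) = 11.77, so K_p = 138.5/1.6 = 86.6.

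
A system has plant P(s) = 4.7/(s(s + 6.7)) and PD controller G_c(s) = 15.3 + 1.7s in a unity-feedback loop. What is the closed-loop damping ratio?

Forward path: (15.3 + 1.7s)·4.7/(s(s+6.7)). The closed-loop characteristic equation is s² + (6.7 + 4.7·1.7)s + 4.7·15.3 = 0.
That is s² + 14.69s + 71.91 = 0, so ω_n = 8.48 rad/s and ζ = 14.69/(2·8.48) = 0.8662.

ζ = 0.866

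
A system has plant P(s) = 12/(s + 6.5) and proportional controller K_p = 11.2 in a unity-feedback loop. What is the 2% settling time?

Closed-loop transfer function: T(s) = K_p·P(s)/(1 + K_p·P(s)) = 134.4/(s + 6.5 + 134.4) = 134.4/(s + 140.9).
Time constant τ = 1/140.9 = 0.007097 s, so the 2% settling time is about 4τ = 0.0284 s.

T_s ≈ 0.0284 s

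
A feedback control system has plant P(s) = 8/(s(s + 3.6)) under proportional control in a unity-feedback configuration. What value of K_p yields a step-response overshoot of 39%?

From %OS = 100·exp(−πζ/√(1−ζ²)) = 39%, ζ = −ln(0.39)/√(π²+ln²(0.39)) = 0.2871.
Characteristic equation s² + 3.6s + 8K_p = 0 gives ζ = 3.6/(2√(8K_p)).
Setting ζ = 0.2871: √(8K_p) = 3.6/(2·0.2871) = 6.269, so K_p = 39.31/8 = 4.91.

K_p = 4.91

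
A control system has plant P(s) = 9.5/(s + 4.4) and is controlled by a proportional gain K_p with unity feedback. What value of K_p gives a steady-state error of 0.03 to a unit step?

The loop is type 0, so e_ss(step) = 1/(1 + K_pos) with K_pos = K_p·P(0).
P(0) = 2.159. Require 1/(1 + K_p·2.159) = 0.03, so 1 + 2.159·K_p = 33.33.
K_p = (33.33 − 1)/2.159 = 15.

K_p = 15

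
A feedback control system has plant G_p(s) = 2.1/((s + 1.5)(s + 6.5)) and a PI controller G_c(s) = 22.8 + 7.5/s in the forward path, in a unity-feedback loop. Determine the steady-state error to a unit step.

0

The open loop G_c(s)G_p(s) has a pole at the origin (type 1), so the static position error constant is infinite and e_ss = 1/(1+∞) = 0.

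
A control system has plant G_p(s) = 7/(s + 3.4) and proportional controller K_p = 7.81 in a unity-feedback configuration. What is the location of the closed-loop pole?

Closed-loop transfer function: T(s) = K_p·G_p(s)/(1 + K_p·G_p(s)) = 54.67/(s + 3.4 + 54.67) = 54.67/(s + 58.07).
The closed-loop pole is at s = −58.07.

s = -58.07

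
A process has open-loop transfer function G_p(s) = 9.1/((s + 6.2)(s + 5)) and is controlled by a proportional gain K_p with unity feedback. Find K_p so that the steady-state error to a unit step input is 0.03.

K_p = 110

Steady-state error for a unit step on this type-0 loop is 1/(1 + K_p·G_p(0)).
G_p(0) = 0.2935. Require 1/(1 + K_p·0.2935) = 0.03, so 1 + 0.2935·K_p = 33.33.
K_p = (33.33 − 1)/0.2935 = 110.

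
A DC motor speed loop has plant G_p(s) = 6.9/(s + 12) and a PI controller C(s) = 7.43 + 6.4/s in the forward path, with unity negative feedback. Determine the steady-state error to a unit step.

The open loop C(s)G_p(s) has a pole at the origin (type 1), so the static position error constant is infinite and e_ss = 1/(1+∞) = 0.

0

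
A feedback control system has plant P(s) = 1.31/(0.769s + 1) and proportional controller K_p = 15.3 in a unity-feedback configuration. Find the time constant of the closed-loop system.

Closed loop: T(s) = K_p·P/(1+K_p·P) = 20.04/(0.769s + 1 + 20.04), with pole at s = −(1 + 20.04)/0.769 = −27.36.
Closed-loop time constant τ = 1/27.36 = 0.0365 s.

τ = 0.0365 s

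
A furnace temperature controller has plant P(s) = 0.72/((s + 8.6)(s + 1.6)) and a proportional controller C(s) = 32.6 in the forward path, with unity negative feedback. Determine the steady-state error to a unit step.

0.37

The loop is type 0. Static position error constant K_pos = C(0)·P(0) = 32.6·0.05233 = 1.706.
Steady-state error to a unit step: e_ss = 1/(1+K_pos) = 1/2.706 = 0.37.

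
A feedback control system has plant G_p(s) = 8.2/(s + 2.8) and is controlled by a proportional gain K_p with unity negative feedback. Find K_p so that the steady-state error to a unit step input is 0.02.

For a type-0 loop with proportional control, e_ss = 1/(1 + K_p·G_p(0)).
G_p(0) = 2.929. Require 1/(1 + K_p·2.929) = 0.02, so 1 + 2.929·K_p = 50.
K_p = (50 − 1)/2.929 = 16.7.

K_p = 16.7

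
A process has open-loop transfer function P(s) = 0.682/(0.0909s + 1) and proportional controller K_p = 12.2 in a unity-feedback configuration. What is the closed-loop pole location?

s = -102.5

Closed loop: T(s) = K_p·P/(1+K_p·P) = 8.32/(0.0909s + 1 + 8.32), with pole at s = −(1 + 8.32)/0.0909 = −102.5.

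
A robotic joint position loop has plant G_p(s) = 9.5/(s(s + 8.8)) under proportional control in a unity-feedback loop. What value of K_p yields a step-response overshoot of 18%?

K_p = 8.88

From %OS = 100·exp(−πζ/√(1−ζ²)) = 18%, ζ = −ln(0.18)/√(π²+ln²(0.18)) = 0.4791.
Characteristic equation s² + 8.8s + 9.5K_p = 0 gives ζ = 8.8/(2√(9.5K_p)).
Setting ζ = 0.4791: √(9.5K_p) = 8.8/(2·0.4791) = 9.184, so K_p = 84.34/9.5 = 8.88.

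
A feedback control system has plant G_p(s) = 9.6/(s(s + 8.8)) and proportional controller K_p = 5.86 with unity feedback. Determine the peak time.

Closed-loop characteristic equation: s² + 8.8s + 56.26 = 0, so ω_n = 7.5 rad/s and ζ = 8.8/(2·7.5) = 0.5866.
Damped frequency ω_d = ω_n√(1−ζ²) = 6.074 rad/s, so peak time T_p = π/ω_d = 0.517 s.

T_p = 0.517 s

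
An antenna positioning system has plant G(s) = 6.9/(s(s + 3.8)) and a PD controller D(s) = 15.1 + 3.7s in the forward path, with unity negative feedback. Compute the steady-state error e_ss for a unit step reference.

The open loop D(s)G(s) has a pole at the origin (type 1), so the static position error constant is infinite and e_ss = 1/(1+∞) = 0.

0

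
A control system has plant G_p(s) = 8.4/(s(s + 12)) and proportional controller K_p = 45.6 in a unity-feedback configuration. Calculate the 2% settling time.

Closed-loop characteristic equation: s² + 12s + 383 = 0, so ω_n = 19.57 rad/s and ζ = 12/(2·19.57) = 0.3066.
2% settling time T_s ≈ 4/(ζω_n) = 4/6 = 0.667 s.

T_s ≈ 0.667 s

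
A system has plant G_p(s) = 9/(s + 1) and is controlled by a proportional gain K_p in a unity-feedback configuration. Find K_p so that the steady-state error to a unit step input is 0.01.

For a type-0 loop with proportional control, e_ss = 1/(1 + K_p·G_p(0)).
G_p(0) = 9. Require 1/(1 + K_p·9) = 0.01, so 1 + 9·K_p = 100.
K_p = (100 − 1)/9 = 11.

K_p = 11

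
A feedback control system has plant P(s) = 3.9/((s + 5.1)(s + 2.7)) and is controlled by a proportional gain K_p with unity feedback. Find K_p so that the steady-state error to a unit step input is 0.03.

For a type-0 loop with proportional control, e_ss = 1/(1 + K_p·P(0)).
P(0) = 0.2832. Require 1/(1 + K_p·0.2832) = 0.03, so 1 + 0.2832·K_p = 33.33.
K_p = (33.33 − 1)/0.2832 = 114.

K_p = 114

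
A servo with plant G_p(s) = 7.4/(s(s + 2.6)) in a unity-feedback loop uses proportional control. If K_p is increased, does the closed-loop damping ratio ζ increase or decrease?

decrease

ζ = 2.6/(2√(7.4K_p)); increasing K_p raises the denominator, so ζ falls.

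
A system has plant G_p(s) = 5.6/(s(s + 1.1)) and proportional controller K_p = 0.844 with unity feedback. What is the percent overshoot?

From 1 + K_pG_p(s) = 0: s² + 1.1s + 4.726 = 0 ⇒ ω_n = 2.174, ζ = 0.253.
%OS = 100·exp(−πζ/√(1−ζ²)) = 100·exp(−π·0.253/√0.936) = 44%.

44%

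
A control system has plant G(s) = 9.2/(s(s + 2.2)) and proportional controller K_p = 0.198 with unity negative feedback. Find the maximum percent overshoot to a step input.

The closed-loop denominator s² + 2.2s + 1.822 gives ω_n = √1.822 = 1.35 and ζ = 2.2/(2ω_n) = 0.815.
%OS = 100·exp(−πζ/√(1−ζ²)) = 100·exp(−π·0.815/√0.3357) = 1.2%.

1.2%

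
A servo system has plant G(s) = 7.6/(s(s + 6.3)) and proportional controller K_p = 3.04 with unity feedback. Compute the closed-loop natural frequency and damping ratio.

The closed-loop denominator is s(s+6.3) + 3.04·7.6 = s² + 6.3s + 23.1.
So ω_n² = 23.1 ⇒ ω_n = 4.807 rad/s, and ζ = 6.3/(2ω_n) = 0.655.

ω_n = 4.81 rad/s, ζ = 0.655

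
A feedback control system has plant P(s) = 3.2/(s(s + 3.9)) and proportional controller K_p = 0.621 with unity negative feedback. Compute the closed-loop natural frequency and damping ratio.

The closed-loop denominator is s(s+3.9) + 0.621·3.2 = s² + 3.9s + 1.987.
Matching s² + 2ζω_n s + ω_n²: ω_n = √1.987 = 1.41 rad/s and 2ζω_n = 3.9, so ζ = 3.9/(2·1.41) = 1.38.

ω_n = 1.41 rad/s, ζ = 1.38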